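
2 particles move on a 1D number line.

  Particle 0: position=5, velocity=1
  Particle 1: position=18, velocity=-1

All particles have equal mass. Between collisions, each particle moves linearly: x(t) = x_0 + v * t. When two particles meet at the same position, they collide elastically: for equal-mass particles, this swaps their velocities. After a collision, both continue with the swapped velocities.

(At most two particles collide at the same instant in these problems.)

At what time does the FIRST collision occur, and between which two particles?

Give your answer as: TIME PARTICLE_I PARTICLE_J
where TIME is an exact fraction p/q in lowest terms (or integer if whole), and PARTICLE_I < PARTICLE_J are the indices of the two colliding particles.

Answer: 13/2 0 1

Derivation:
Pair (0,1): pos 5,18 vel 1,-1 -> gap=13, closing at 2/unit, collide at t=13/2
Earliest collision: t=13/2 between 0 and 1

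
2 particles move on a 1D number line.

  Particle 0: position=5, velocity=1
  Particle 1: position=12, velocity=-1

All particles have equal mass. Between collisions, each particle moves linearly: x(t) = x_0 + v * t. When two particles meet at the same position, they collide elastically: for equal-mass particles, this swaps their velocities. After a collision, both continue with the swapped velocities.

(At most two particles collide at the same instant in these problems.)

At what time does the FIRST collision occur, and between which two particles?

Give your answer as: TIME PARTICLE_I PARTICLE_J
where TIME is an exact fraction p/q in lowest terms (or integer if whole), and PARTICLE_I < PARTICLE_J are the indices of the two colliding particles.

Pair (0,1): pos 5,12 vel 1,-1 -> gap=7, closing at 2/unit, collide at t=7/2
Earliest collision: t=7/2 between 0 and 1

Answer: 7/2 0 1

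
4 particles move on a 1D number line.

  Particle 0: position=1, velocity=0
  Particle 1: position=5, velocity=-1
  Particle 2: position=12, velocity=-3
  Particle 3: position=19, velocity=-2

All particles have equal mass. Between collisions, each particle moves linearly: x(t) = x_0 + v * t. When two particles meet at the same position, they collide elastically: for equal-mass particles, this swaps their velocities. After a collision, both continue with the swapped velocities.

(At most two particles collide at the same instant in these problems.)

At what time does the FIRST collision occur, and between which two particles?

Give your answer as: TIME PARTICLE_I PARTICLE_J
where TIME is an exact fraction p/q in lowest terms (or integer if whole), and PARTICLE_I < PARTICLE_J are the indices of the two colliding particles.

Pair (0,1): pos 1,5 vel 0,-1 -> gap=4, closing at 1/unit, collide at t=4
Pair (1,2): pos 5,12 vel -1,-3 -> gap=7, closing at 2/unit, collide at t=7/2
Pair (2,3): pos 12,19 vel -3,-2 -> not approaching (rel speed -1 <= 0)
Earliest collision: t=7/2 between 1 and 2

Answer: 7/2 1 2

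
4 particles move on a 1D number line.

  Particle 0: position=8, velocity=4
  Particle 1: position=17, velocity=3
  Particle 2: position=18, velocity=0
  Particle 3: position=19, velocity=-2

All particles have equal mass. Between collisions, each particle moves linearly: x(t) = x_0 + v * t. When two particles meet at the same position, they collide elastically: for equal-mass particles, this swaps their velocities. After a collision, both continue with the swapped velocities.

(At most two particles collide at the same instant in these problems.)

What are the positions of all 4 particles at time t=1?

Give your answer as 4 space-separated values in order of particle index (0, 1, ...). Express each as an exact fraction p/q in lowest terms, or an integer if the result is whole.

Collision at t=1/3: particles 1 and 2 swap velocities; positions: p0=28/3 p1=18 p2=18 p3=55/3; velocities now: v0=4 v1=0 v2=3 v3=-2
Collision at t=2/5: particles 2 and 3 swap velocities; positions: p0=48/5 p1=18 p2=91/5 p3=91/5; velocities now: v0=4 v1=0 v2=-2 v3=3
Collision at t=1/2: particles 1 and 2 swap velocities; positions: p0=10 p1=18 p2=18 p3=37/2; velocities now: v0=4 v1=-2 v2=0 v3=3
Advance to t=1 (no further collisions before then); velocities: v0=4 v1=-2 v2=0 v3=3; positions = 12 17 18 20

Answer: 12 17 18 20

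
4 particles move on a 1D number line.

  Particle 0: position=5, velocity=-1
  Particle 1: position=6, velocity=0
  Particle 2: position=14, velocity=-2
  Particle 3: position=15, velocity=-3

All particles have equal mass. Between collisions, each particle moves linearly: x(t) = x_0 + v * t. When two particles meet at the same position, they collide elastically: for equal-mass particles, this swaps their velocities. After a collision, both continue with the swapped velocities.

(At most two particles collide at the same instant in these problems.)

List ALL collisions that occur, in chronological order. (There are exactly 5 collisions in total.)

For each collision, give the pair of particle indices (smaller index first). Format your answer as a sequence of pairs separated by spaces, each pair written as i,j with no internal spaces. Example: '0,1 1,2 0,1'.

Answer: 2,3 1,2 2,3 0,1 1,2

Derivation:
Collision at t=1: particles 2 and 3 swap velocities; positions: p0=4 p1=6 p2=12 p3=12; velocities now: v0=-1 v1=0 v2=-3 v3=-2
Collision at t=3: particles 1 and 2 swap velocities; positions: p0=2 p1=6 p2=6 p3=8; velocities now: v0=-1 v1=-3 v2=0 v3=-2
Collision at t=4: particles 2 and 3 swap velocities; positions: p0=1 p1=3 p2=6 p3=6; velocities now: v0=-1 v1=-3 v2=-2 v3=0
Collision at t=5: particles 0 and 1 swap velocities; positions: p0=0 p1=0 p2=4 p3=6; velocities now: v0=-3 v1=-1 v2=-2 v3=0
Collision at t=9: particles 1 and 2 swap velocities; positions: p0=-12 p1=-4 p2=-4 p3=6; velocities now: v0=-3 v1=-2 v2=-1 v3=0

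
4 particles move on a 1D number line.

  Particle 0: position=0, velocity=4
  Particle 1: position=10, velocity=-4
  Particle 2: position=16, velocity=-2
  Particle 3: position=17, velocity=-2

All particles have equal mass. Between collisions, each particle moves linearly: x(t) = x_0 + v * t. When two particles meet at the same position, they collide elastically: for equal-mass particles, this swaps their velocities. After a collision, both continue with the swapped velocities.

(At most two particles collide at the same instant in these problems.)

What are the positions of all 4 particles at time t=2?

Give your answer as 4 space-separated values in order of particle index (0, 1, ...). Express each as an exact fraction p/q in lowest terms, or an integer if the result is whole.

Answer: 2 8 12 13

Derivation:
Collision at t=5/4: particles 0 and 1 swap velocities; positions: p0=5 p1=5 p2=27/2 p3=29/2; velocities now: v0=-4 v1=4 v2=-2 v3=-2
Advance to t=2 (no further collisions before then); velocities: v0=-4 v1=4 v2=-2 v3=-2; positions = 2 8 12 13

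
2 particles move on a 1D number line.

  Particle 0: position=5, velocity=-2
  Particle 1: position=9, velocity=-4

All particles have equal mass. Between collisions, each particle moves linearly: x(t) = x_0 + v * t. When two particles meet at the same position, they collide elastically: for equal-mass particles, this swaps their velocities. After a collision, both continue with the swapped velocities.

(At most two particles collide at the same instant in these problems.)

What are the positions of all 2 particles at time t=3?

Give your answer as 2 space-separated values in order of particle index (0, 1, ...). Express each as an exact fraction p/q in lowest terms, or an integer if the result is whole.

Answer: -3 -1

Derivation:
Collision at t=2: particles 0 and 1 swap velocities; positions: p0=1 p1=1; velocities now: v0=-4 v1=-2
Advance to t=3 (no further collisions before then); velocities: v0=-4 v1=-2; positions = -3 -1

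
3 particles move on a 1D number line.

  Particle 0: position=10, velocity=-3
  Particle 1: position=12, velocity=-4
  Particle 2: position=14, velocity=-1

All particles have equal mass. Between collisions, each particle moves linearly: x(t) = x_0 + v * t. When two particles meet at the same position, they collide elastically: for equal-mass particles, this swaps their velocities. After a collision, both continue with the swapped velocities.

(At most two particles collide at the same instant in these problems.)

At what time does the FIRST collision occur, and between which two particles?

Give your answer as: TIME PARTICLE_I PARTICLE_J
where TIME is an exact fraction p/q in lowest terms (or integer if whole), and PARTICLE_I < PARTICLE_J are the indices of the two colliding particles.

Answer: 2 0 1

Derivation:
Pair (0,1): pos 10,12 vel -3,-4 -> gap=2, closing at 1/unit, collide at t=2
Pair (1,2): pos 12,14 vel -4,-1 -> not approaching (rel speed -3 <= 0)
Earliest collision: t=2 between 0 and 1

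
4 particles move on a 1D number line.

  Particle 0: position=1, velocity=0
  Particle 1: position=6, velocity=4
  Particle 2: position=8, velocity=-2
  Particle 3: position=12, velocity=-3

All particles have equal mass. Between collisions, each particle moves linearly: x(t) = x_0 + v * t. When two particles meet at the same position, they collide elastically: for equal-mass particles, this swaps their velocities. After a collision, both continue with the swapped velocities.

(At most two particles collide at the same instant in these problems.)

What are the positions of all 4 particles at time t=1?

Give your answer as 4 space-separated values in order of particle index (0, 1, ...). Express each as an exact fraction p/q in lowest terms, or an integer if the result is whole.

Collision at t=1/3: particles 1 and 2 swap velocities; positions: p0=1 p1=22/3 p2=22/3 p3=11; velocities now: v0=0 v1=-2 v2=4 v3=-3
Collision at t=6/7: particles 2 and 3 swap velocities; positions: p0=1 p1=44/7 p2=66/7 p3=66/7; velocities now: v0=0 v1=-2 v2=-3 v3=4
Advance to t=1 (no further collisions before then); velocities: v0=0 v1=-2 v2=-3 v3=4; positions = 1 6 9 10

Answer: 1 6 9 10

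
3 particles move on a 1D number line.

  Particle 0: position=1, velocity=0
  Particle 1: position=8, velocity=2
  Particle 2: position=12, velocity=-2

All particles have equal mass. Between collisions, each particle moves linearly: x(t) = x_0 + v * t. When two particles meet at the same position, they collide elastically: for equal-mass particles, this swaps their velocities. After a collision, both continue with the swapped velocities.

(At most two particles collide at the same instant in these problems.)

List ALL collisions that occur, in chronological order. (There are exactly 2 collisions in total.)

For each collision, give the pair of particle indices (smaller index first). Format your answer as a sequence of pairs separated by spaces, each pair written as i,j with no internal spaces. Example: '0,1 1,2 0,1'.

Answer: 1,2 0,1

Derivation:
Collision at t=1: particles 1 and 2 swap velocities; positions: p0=1 p1=10 p2=10; velocities now: v0=0 v1=-2 v2=2
Collision at t=11/2: particles 0 and 1 swap velocities; positions: p0=1 p1=1 p2=19; velocities now: v0=-2 v1=0 v2=2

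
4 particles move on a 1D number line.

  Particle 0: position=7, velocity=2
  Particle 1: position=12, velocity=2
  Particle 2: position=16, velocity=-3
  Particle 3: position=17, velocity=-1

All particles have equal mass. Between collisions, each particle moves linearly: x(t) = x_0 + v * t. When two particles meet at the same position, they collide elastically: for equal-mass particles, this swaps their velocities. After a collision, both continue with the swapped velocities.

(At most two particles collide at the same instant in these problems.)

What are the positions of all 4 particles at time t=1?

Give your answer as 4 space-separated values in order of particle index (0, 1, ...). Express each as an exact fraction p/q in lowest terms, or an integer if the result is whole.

Answer: 9 13 14 16

Derivation:
Collision at t=4/5: particles 1 and 2 swap velocities; positions: p0=43/5 p1=68/5 p2=68/5 p3=81/5; velocities now: v0=2 v1=-3 v2=2 v3=-1
Advance to t=1 (no further collisions before then); velocities: v0=2 v1=-3 v2=2 v3=-1; positions = 9 13 14 16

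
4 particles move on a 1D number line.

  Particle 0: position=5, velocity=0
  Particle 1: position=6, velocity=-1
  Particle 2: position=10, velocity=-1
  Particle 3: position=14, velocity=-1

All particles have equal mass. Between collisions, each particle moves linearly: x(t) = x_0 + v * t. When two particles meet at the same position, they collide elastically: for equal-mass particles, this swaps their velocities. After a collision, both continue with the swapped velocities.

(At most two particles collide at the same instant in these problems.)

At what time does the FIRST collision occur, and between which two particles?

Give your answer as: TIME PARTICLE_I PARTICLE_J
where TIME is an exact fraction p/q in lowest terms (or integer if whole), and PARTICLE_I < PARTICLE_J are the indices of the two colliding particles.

Pair (0,1): pos 5,6 vel 0,-1 -> gap=1, closing at 1/unit, collide at t=1
Pair (1,2): pos 6,10 vel -1,-1 -> not approaching (rel speed 0 <= 0)
Pair (2,3): pos 10,14 vel -1,-1 -> not approaching (rel speed 0 <= 0)
Earliest collision: t=1 between 0 and 1

Answer: 1 0 1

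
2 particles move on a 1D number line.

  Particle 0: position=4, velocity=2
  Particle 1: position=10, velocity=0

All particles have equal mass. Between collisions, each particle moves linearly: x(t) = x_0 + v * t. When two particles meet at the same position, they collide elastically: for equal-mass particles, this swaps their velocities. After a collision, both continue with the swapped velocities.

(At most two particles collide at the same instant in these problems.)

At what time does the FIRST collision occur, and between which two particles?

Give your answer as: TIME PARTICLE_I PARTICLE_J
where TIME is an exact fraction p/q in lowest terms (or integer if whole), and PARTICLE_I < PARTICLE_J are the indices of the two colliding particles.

Answer: 3 0 1

Derivation:
Pair (0,1): pos 4,10 vel 2,0 -> gap=6, closing at 2/unit, collide at t=3
Earliest collision: t=3 between 0 and 1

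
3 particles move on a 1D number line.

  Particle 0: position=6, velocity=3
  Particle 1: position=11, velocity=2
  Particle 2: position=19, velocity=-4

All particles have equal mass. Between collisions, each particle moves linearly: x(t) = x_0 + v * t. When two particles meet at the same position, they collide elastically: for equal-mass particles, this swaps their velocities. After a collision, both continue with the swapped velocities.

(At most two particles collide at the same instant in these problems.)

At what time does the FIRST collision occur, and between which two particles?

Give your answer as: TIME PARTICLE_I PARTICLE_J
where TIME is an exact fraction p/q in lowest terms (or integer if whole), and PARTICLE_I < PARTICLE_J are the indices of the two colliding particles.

Answer: 4/3 1 2

Derivation:
Pair (0,1): pos 6,11 vel 3,2 -> gap=5, closing at 1/unit, collide at t=5
Pair (1,2): pos 11,19 vel 2,-4 -> gap=8, closing at 6/unit, collide at t=4/3
Earliest collision: t=4/3 between 1 and 2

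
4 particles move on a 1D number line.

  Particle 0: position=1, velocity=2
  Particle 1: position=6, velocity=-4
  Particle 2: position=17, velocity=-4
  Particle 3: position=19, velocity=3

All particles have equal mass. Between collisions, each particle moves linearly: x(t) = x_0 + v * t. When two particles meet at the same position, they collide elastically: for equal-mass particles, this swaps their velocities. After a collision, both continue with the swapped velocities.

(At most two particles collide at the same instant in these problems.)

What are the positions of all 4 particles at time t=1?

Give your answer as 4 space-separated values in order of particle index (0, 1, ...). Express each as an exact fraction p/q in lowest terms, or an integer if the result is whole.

Collision at t=5/6: particles 0 and 1 swap velocities; positions: p0=8/3 p1=8/3 p2=41/3 p3=43/2; velocities now: v0=-4 v1=2 v2=-4 v3=3
Advance to t=1 (no further collisions before then); velocities: v0=-4 v1=2 v2=-4 v3=3; positions = 2 3 13 22

Answer: 2 3 13 22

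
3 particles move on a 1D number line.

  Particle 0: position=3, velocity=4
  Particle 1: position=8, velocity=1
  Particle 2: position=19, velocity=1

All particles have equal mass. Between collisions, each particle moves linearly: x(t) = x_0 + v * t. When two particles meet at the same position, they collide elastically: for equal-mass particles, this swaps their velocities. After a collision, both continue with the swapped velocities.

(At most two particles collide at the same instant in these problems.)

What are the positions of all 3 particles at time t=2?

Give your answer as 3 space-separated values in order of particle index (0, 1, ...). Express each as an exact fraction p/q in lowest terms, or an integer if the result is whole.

Answer: 10 11 21

Derivation:
Collision at t=5/3: particles 0 and 1 swap velocities; positions: p0=29/3 p1=29/3 p2=62/3; velocities now: v0=1 v1=4 v2=1
Advance to t=2 (no further collisions before then); velocities: v0=1 v1=4 v2=1; positions = 10 11 21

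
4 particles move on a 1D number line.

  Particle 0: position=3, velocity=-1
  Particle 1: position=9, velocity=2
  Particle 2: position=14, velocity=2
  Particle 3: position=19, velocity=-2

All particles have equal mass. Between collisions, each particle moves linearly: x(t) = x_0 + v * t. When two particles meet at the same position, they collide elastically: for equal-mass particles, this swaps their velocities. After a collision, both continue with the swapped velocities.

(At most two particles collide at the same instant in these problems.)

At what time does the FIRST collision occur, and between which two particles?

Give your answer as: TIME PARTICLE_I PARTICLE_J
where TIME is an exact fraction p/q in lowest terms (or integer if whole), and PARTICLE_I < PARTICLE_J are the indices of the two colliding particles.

Pair (0,1): pos 3,9 vel -1,2 -> not approaching (rel speed -3 <= 0)
Pair (1,2): pos 9,14 vel 2,2 -> not approaching (rel speed 0 <= 0)
Pair (2,3): pos 14,19 vel 2,-2 -> gap=5, closing at 4/unit, collide at t=5/4
Earliest collision: t=5/4 between 2 and 3

Answer: 5/4 2 3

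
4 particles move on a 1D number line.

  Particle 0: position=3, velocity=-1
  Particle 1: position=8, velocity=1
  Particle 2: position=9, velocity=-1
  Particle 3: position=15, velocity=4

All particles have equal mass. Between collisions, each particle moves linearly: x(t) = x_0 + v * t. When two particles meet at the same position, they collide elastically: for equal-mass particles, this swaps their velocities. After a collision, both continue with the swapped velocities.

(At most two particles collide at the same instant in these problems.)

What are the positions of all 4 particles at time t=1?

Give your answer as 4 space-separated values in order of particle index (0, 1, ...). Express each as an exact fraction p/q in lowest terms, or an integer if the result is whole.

Collision at t=1/2: particles 1 and 2 swap velocities; positions: p0=5/2 p1=17/2 p2=17/2 p3=17; velocities now: v0=-1 v1=-1 v2=1 v3=4
Advance to t=1 (no further collisions before then); velocities: v0=-1 v1=-1 v2=1 v3=4; positions = 2 8 9 19

Answer: 2 8 9 19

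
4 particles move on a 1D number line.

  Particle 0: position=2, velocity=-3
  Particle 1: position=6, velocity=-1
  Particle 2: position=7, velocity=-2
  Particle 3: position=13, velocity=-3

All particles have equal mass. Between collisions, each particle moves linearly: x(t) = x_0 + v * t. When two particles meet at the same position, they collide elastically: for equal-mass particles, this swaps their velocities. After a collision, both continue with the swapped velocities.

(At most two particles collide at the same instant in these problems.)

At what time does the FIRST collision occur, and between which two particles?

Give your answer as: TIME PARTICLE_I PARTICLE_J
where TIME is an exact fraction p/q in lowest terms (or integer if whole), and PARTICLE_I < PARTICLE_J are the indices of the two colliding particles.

Answer: 1 1 2

Derivation:
Pair (0,1): pos 2,6 vel -3,-1 -> not approaching (rel speed -2 <= 0)
Pair (1,2): pos 6,7 vel -1,-2 -> gap=1, closing at 1/unit, collide at t=1
Pair (2,3): pos 7,13 vel -2,-3 -> gap=6, closing at 1/unit, collide at t=6
Earliest collision: t=1 between 1 and 2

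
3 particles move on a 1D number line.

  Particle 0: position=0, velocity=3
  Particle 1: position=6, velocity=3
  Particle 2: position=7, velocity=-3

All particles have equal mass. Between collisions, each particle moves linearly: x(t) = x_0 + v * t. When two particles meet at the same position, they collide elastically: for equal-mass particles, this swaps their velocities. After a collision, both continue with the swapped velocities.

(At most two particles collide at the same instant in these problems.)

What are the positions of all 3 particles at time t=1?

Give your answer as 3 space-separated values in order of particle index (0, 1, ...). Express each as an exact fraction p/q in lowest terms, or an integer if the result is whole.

Answer: 3 4 9

Derivation:
Collision at t=1/6: particles 1 and 2 swap velocities; positions: p0=1/2 p1=13/2 p2=13/2; velocities now: v0=3 v1=-3 v2=3
Advance to t=1 (no further collisions before then); velocities: v0=3 v1=-3 v2=3; positions = 3 4 9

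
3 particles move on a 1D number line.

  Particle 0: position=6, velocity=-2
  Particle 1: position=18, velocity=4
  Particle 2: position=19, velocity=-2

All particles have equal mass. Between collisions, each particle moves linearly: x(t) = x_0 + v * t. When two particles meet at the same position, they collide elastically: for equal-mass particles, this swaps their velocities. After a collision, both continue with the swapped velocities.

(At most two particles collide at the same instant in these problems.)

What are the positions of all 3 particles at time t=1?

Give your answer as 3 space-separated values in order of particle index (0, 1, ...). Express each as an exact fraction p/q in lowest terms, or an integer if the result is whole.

Collision at t=1/6: particles 1 and 2 swap velocities; positions: p0=17/3 p1=56/3 p2=56/3; velocities now: v0=-2 v1=-2 v2=4
Advance to t=1 (no further collisions before then); velocities: v0=-2 v1=-2 v2=4; positions = 4 17 22

Answer: 4 17 22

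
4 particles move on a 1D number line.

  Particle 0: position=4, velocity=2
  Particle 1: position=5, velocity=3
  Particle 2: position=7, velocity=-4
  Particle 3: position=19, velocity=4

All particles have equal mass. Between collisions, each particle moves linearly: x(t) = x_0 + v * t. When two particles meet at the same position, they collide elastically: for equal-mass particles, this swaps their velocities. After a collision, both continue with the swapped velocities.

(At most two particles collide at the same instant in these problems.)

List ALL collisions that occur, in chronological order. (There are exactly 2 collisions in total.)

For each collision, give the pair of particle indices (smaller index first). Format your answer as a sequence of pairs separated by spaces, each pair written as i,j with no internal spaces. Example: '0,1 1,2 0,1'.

Collision at t=2/7: particles 1 and 2 swap velocities; positions: p0=32/7 p1=41/7 p2=41/7 p3=141/7; velocities now: v0=2 v1=-4 v2=3 v3=4
Collision at t=1/2: particles 0 and 1 swap velocities; positions: p0=5 p1=5 p2=13/2 p3=21; velocities now: v0=-4 v1=2 v2=3 v3=4

Answer: 1,2 0,1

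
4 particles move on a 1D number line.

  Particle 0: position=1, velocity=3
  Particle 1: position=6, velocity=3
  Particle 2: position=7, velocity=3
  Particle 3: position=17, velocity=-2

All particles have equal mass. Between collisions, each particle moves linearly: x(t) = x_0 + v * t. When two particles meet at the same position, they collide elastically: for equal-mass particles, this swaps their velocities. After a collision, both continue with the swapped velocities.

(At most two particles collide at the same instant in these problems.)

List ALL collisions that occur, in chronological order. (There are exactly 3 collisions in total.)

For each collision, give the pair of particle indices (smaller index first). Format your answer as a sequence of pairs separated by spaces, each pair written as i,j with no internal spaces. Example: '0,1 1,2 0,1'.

Collision at t=2: particles 2 and 3 swap velocities; positions: p0=7 p1=12 p2=13 p3=13; velocities now: v0=3 v1=3 v2=-2 v3=3
Collision at t=11/5: particles 1 and 2 swap velocities; positions: p0=38/5 p1=63/5 p2=63/5 p3=68/5; velocities now: v0=3 v1=-2 v2=3 v3=3
Collision at t=16/5: particles 0 and 1 swap velocities; positions: p0=53/5 p1=53/5 p2=78/5 p3=83/5; velocities now: v0=-2 v1=3 v2=3 v3=3

Answer: 2,3 1,2 0,1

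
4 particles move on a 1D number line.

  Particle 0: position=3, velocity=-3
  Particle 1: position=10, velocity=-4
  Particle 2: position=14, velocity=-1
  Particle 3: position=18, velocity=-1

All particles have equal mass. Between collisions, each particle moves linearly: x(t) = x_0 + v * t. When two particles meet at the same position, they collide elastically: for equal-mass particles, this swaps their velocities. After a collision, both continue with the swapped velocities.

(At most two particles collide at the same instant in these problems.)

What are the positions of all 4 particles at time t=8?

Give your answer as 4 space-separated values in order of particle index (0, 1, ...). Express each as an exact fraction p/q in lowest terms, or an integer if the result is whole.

Collision at t=7: particles 0 and 1 swap velocities; positions: p0=-18 p1=-18 p2=7 p3=11; velocities now: v0=-4 v1=-3 v2=-1 v3=-1
Advance to t=8 (no further collisions before then); velocities: v0=-4 v1=-3 v2=-1 v3=-1; positions = -22 -21 6 10

Answer: -22 -21 6 10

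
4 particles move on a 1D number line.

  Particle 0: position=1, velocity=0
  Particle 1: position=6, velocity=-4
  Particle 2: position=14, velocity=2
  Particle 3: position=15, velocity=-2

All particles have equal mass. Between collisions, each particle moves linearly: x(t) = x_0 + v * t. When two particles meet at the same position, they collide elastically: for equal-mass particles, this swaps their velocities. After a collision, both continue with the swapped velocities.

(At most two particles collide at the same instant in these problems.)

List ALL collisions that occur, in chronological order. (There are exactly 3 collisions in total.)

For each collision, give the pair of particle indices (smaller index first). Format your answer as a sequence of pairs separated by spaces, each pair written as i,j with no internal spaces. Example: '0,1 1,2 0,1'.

Answer: 2,3 0,1 1,2

Derivation:
Collision at t=1/4: particles 2 and 3 swap velocities; positions: p0=1 p1=5 p2=29/2 p3=29/2; velocities now: v0=0 v1=-4 v2=-2 v3=2
Collision at t=5/4: particles 0 and 1 swap velocities; positions: p0=1 p1=1 p2=25/2 p3=33/2; velocities now: v0=-4 v1=0 v2=-2 v3=2
Collision at t=7: particles 1 and 2 swap velocities; positions: p0=-22 p1=1 p2=1 p3=28; velocities now: v0=-4 v1=-2 v2=0 v3=2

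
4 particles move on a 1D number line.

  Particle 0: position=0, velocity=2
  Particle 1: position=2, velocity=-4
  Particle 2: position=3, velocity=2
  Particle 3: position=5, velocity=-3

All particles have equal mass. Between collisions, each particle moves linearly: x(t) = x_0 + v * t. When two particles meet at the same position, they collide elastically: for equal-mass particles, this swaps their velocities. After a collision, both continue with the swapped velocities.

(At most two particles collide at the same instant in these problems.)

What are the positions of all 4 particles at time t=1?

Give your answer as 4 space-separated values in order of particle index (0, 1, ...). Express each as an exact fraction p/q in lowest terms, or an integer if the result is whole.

Answer: -2 2 2 5

Derivation:
Collision at t=1/3: particles 0 and 1 swap velocities; positions: p0=2/3 p1=2/3 p2=11/3 p3=4; velocities now: v0=-4 v1=2 v2=2 v3=-3
Collision at t=2/5: particles 2 and 3 swap velocities; positions: p0=2/5 p1=4/5 p2=19/5 p3=19/5; velocities now: v0=-4 v1=2 v2=-3 v3=2
Collision at t=1: particles 1 and 2 swap velocities; positions: p0=-2 p1=2 p2=2 p3=5; velocities now: v0=-4 v1=-3 v2=2 v3=2
Advance to t=1 (no further collisions before then); velocities: v0=-4 v1=-3 v2=2 v3=2; positions = -2 2 2 5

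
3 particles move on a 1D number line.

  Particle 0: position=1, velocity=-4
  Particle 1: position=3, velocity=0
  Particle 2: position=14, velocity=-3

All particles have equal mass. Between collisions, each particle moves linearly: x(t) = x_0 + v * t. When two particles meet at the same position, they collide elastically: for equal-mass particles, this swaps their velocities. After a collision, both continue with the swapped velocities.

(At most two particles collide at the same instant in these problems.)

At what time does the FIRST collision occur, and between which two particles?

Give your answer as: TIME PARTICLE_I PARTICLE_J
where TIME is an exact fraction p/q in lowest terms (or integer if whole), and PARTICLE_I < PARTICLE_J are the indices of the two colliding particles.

Pair (0,1): pos 1,3 vel -4,0 -> not approaching (rel speed -4 <= 0)
Pair (1,2): pos 3,14 vel 0,-3 -> gap=11, closing at 3/unit, collide at t=11/3
Earliest collision: t=11/3 between 1 and 2

Answer: 11/3 1 2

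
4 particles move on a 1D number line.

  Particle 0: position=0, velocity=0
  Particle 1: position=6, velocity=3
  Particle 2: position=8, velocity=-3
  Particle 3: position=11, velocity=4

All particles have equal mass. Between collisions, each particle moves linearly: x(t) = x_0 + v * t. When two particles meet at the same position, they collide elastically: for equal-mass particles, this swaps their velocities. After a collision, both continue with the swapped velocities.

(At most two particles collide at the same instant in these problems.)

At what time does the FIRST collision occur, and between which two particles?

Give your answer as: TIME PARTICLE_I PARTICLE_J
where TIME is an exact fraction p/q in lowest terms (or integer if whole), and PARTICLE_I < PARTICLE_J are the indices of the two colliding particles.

Answer: 1/3 1 2

Derivation:
Pair (0,1): pos 0,6 vel 0,3 -> not approaching (rel speed -3 <= 0)
Pair (1,2): pos 6,8 vel 3,-3 -> gap=2, closing at 6/unit, collide at t=1/3
Pair (2,3): pos 8,11 vel -3,4 -> not approaching (rel speed -7 <= 0)
Earliest collision: t=1/3 between 1 and 2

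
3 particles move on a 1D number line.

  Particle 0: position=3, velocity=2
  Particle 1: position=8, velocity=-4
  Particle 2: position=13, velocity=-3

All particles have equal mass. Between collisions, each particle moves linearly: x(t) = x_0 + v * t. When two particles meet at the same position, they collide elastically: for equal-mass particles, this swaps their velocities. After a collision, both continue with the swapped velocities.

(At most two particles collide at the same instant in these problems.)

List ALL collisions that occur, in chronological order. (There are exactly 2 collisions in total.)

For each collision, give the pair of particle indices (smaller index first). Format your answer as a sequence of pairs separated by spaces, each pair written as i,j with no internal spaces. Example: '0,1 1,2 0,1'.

Answer: 0,1 1,2

Derivation:
Collision at t=5/6: particles 0 and 1 swap velocities; positions: p0=14/3 p1=14/3 p2=21/2; velocities now: v0=-4 v1=2 v2=-3
Collision at t=2: particles 1 and 2 swap velocities; positions: p0=0 p1=7 p2=7; velocities now: v0=-4 v1=-3 v2=2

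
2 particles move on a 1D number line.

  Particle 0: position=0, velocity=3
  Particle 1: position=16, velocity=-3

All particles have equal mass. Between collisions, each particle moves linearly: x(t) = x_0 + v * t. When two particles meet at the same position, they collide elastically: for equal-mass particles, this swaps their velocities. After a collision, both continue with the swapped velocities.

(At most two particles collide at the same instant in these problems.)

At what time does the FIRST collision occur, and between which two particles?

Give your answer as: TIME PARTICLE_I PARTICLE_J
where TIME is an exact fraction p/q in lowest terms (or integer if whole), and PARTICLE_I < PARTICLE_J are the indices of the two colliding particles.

Pair (0,1): pos 0,16 vel 3,-3 -> gap=16, closing at 6/unit, collide at t=8/3
Earliest collision: t=8/3 between 0 and 1

Answer: 8/3 0 1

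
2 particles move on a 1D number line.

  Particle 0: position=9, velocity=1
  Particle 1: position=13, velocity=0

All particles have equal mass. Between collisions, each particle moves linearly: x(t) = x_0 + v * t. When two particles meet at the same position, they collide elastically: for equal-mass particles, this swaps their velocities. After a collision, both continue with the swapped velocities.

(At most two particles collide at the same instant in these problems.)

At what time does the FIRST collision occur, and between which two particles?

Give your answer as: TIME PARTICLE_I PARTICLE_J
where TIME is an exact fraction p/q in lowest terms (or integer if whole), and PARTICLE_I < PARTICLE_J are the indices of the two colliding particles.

Answer: 4 0 1

Derivation:
Pair (0,1): pos 9,13 vel 1,0 -> gap=4, closing at 1/unit, collide at t=4
Earliest collision: t=4 between 0 and 1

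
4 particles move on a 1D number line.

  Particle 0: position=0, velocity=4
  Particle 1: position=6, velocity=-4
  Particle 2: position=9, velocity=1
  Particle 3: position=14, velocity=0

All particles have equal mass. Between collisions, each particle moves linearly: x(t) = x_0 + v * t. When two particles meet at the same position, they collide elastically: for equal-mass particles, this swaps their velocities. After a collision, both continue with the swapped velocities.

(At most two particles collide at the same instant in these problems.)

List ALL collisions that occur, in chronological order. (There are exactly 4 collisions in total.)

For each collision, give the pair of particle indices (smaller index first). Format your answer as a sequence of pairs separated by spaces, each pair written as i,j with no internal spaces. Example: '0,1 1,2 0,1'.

Answer: 0,1 1,2 2,3 1,2

Derivation:
Collision at t=3/4: particles 0 and 1 swap velocities; positions: p0=3 p1=3 p2=39/4 p3=14; velocities now: v0=-4 v1=4 v2=1 v3=0
Collision at t=3: particles 1 and 2 swap velocities; positions: p0=-6 p1=12 p2=12 p3=14; velocities now: v0=-4 v1=1 v2=4 v3=0
Collision at t=7/2: particles 2 and 3 swap velocities; positions: p0=-8 p1=25/2 p2=14 p3=14; velocities now: v0=-4 v1=1 v2=0 v3=4
Collision at t=5: particles 1 and 2 swap velocities; positions: p0=-14 p1=14 p2=14 p3=20; velocities now: v0=-4 v1=0 v2=1 v3=4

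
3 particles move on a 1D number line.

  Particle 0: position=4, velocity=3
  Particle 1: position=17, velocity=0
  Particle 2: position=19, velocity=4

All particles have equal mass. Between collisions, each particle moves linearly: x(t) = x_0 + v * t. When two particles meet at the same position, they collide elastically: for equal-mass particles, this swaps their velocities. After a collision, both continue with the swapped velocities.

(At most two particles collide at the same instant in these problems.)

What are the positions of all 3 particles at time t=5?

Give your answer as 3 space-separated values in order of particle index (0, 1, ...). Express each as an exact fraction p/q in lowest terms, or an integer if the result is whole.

Answer: 17 19 39

Derivation:
Collision at t=13/3: particles 0 and 1 swap velocities; positions: p0=17 p1=17 p2=109/3; velocities now: v0=0 v1=3 v2=4
Advance to t=5 (no further collisions before then); velocities: v0=0 v1=3 v2=4; positions = 17 19 39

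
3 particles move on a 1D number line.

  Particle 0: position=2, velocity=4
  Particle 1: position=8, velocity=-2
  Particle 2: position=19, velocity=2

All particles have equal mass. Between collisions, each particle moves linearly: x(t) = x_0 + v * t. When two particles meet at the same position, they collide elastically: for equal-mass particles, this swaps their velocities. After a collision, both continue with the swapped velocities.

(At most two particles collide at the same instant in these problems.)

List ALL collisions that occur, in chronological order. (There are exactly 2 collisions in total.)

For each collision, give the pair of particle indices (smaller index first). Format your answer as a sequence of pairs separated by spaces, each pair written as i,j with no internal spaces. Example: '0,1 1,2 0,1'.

Collision at t=1: particles 0 and 1 swap velocities; positions: p0=6 p1=6 p2=21; velocities now: v0=-2 v1=4 v2=2
Collision at t=17/2: particles 1 and 2 swap velocities; positions: p0=-9 p1=36 p2=36; velocities now: v0=-2 v1=2 v2=4

Answer: 0,1 1,2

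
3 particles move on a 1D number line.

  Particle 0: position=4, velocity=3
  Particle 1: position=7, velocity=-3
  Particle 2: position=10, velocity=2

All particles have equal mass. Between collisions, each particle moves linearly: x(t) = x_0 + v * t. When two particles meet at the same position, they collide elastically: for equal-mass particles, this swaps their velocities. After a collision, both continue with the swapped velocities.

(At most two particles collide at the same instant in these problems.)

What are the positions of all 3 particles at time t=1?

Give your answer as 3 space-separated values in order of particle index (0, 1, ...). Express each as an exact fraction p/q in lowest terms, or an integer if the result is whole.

Answer: 4 7 12

Derivation:
Collision at t=1/2: particles 0 and 1 swap velocities; positions: p0=11/2 p1=11/2 p2=11; velocities now: v0=-3 v1=3 v2=2
Advance to t=1 (no further collisions before then); velocities: v0=-3 v1=3 v2=2; positions = 4 7 12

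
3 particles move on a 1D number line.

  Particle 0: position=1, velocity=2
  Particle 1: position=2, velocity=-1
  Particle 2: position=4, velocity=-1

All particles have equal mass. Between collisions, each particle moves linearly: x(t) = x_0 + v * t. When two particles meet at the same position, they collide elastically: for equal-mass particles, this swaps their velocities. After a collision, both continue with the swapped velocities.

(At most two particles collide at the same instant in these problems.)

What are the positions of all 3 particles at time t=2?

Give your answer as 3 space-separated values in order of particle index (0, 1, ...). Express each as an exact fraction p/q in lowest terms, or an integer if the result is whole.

Collision at t=1/3: particles 0 and 1 swap velocities; positions: p0=5/3 p1=5/3 p2=11/3; velocities now: v0=-1 v1=2 v2=-1
Collision at t=1: particles 1 and 2 swap velocities; positions: p0=1 p1=3 p2=3; velocities now: v0=-1 v1=-1 v2=2
Advance to t=2 (no further collisions before then); velocities: v0=-1 v1=-1 v2=2; positions = 0 2 5

Answer: 0 2 5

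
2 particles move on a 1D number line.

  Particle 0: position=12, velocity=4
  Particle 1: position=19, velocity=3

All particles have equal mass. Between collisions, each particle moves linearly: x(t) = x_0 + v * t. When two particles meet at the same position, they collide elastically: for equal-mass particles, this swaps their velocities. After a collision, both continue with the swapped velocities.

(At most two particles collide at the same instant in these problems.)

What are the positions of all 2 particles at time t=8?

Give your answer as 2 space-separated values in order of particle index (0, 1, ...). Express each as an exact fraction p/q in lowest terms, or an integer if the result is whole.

Answer: 43 44

Derivation:
Collision at t=7: particles 0 and 1 swap velocities; positions: p0=40 p1=40; velocities now: v0=3 v1=4
Advance to t=8 (no further collisions before then); velocities: v0=3 v1=4; positions = 43 44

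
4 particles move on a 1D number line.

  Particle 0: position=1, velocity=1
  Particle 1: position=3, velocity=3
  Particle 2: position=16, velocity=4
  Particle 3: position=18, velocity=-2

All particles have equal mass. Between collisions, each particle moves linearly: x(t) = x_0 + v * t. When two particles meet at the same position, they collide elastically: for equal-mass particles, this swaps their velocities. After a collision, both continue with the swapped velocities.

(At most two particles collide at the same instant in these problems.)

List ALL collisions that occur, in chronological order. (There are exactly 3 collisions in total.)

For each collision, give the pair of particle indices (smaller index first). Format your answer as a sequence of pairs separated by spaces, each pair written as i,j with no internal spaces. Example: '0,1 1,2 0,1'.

Collision at t=1/3: particles 2 and 3 swap velocities; positions: p0=4/3 p1=4 p2=52/3 p3=52/3; velocities now: v0=1 v1=3 v2=-2 v3=4
Collision at t=3: particles 1 and 2 swap velocities; positions: p0=4 p1=12 p2=12 p3=28; velocities now: v0=1 v1=-2 v2=3 v3=4
Collision at t=17/3: particles 0 and 1 swap velocities; positions: p0=20/3 p1=20/3 p2=20 p3=116/3; velocities now: v0=-2 v1=1 v2=3 v3=4

Answer: 2,3 1,2 0,1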